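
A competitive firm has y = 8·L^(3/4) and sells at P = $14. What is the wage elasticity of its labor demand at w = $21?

MP_L = (3/4)·8·L^(-1/4), so P·MP_L = w gives 84·L^(-1/4) = w.
Solving, L(w) = (84/w)^(4). This is a constant-elasticity form: L ∝ w^(−4), so ε = −4.

ε = -4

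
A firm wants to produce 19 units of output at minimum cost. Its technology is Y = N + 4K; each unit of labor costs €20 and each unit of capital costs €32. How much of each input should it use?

N* = 0, K* = 4.75

The inputs are perfect substitutes, so the firm uses whichever has the lower cost per unit of output.
Cost per unit of output via N is 20; via K it is 8. K is cheaper.
Producing Y = 19 with K alone: N = 0, K = 4.75.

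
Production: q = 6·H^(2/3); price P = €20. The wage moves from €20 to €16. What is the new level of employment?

H* = 125

From P·MP_H = w with MP_H = 4·H^(-1/3), the labor demand is H(w) = (80/w)^(3).
At w = 20: H = 64. At w = 16: H = 125.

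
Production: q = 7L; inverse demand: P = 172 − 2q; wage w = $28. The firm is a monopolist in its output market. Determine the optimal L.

L* = 6

Marginal revenue from the inverse demand is MR = 172 − 4q.
The marginal product is MP_L = 7.
A monopolist hires until marginal revenue product equals the wage: MR·MP_L = w.
(172 − 28L)·7 = 28, so L = 6.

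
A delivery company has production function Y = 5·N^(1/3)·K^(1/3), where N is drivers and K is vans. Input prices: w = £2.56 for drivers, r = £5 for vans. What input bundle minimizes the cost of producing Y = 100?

N* = 125, K* = 64

Cost minimization requires the marginal rate of technical substitution to equal the input-price ratio: MP_N/MP_K = w/r.
Here MP_N/MP_K = (1/3)·(K/N)/(1/3) = (K/N). Setting this equal to 2.56/5 = 0.512 gives K = 0.512N.
Substituting into Y = 100: 5·N^(1/3)·(0.512N)^(1/3) = 100.
Solving, N = 125 and K = 64.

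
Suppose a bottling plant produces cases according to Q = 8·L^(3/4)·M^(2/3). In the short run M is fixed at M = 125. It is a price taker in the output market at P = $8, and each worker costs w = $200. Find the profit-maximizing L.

L* = 1296

With M = 125, MP_L = (3/4)·8·L^(-1/4)·125^(2/3) = 150·L^(-1/4).
Profit maximization for a price taker requires P·MP_L = w: 8·150·L^(-1/4) = 200.
So L^(-1/4) = 1/6, which gives L = 1296.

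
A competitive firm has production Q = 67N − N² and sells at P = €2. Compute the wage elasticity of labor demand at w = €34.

ε = -0.34

From P·MP_N = w with MP_N = 67 − 2N, labor demand is N(w) = (67 − w/2)/2.
dN/dw = −1/(4) = -0.25.
At w = 34, N = 25, so ε = (dN/dw)·(w/N) = (-0.25)·(34/25) = -0.34.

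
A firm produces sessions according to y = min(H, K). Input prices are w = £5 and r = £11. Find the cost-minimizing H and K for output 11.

H* = 11, K* = 11

With a fixed-proportions technology, the cost-minimizing bundle uses no slack in either input: H = K = y.
So H = 11 and K = 11.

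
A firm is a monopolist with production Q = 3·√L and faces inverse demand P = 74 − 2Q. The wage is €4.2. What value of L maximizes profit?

Marginal revenue from the inverse demand is MR = 74 − 4Q.
The marginal product is MP_L = 1.5·L^(-1/2).
A monopolist hires until marginal revenue product equals the wage: MR·MP_L = w.
At L, Q = 3·√L. Substituting and solving: (74 − 12·√L)·1.5·L^(-1/2) = 4.2 gives L = 25.

L* = 25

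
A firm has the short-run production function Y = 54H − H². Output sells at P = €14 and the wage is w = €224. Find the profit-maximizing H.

The marginal product of H is MP_H = 54 − 2H.
A price-taking firm hires until the value of the marginal product equals the wage: P·MP_H = w, so 14·(54 − 2H) = 224.
Then 54 − 2H = 16, giving H = 19.

H* = 19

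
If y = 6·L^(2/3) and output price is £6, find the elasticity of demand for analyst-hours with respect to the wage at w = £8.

MP_L = (2/3)·6·L^(-1/3), so P·MP_L = w gives 24·L^(-1/3) = w.
Solving, L(w) = (24/w)^(3). This is a constant-elasticity form: L ∝ w^(−3), so ε = −3.

ε = -3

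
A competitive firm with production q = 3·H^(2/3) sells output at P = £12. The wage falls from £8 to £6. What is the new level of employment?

From P·MP_H = w with MP_H = 2·H^(-1/3), the labor demand is H(w) = (24/w)^(3).
At w = 8: H = 27. At w = 6: H = 64.

H* = 64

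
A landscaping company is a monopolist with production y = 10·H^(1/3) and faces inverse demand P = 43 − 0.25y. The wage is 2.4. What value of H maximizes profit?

Marginal revenue from the inverse demand is MR = 43 − 0.5y.
The marginal product is MP_H = (10/3)·H^(-2/3).
A monopolist hires until marginal revenue product equals the wage: MR·MP_H = w.
At H, y = 10·H^(1/3). Substituting and solving: (43 − 5·H^(1/3))·(10/3)·H^(-2/3) = 2.4 gives H = 125.

H* = 125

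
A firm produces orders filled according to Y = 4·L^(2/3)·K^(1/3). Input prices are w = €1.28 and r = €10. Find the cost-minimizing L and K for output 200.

L* = 125, K* = 8

Cost minimization requires the marginal rate of technical substitution to equal the input-price ratio: MP_L/MP_K = w/r.
Here MP_L/MP_K = (2/3)·(K/L)/(1/3) = 2·(K/L). Setting this equal to 1.28/10 = 0.128 gives K = 0.064L.
Substituting into Y = 200: 4·L^(2/3)·(0.064L)^(1/3) = 200.
Solving, L = 125 and K = 8.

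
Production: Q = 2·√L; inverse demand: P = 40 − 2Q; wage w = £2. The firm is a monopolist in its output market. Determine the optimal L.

L* = 16

Marginal revenue from the inverse demand is MR = 40 − 4Q.
The marginal product is MP_L = L^(-1/2).
A monopolist hires until marginal revenue product equals the wage: MR·MP_L = w.
At L, Q = 2·√L. Substituting and solving: (40 − 8·√L)·L^(-1/2) = 2 gives L = 16.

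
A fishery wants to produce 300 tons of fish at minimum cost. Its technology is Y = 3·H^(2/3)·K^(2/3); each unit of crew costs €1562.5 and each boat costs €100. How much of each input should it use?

Cost minimization requires the marginal rate of technical substitution to equal the input-price ratio: MP_H/MP_K = w/r.
Here MP_H/MP_K = (2/3)·(K/H)/(2/3) = (K/H). Setting this equal to 1562.5/100 = 15.625 gives K = 15.625H.
Substituting into Y = 300: 3·H^(2/3)·(15.625H)^(2/3) = 300.
Solving, H = 8 and K = 125.

H* = 8, K* = 125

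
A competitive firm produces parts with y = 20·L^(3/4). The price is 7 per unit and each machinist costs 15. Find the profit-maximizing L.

L* = 2401

MP_L = (3/4)·20·L^(-1/4) = 15·L^(-1/4).
Profit maximization for a price taker requires P·MP_L = w: 7·15·L^(-1/4) = 15.
So L^(-1/4) = 1/7, which gives L = 2401.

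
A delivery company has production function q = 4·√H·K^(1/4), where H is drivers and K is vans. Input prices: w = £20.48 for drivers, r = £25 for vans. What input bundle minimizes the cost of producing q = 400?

H* = 625, K* = 256

Cost minimization requires the marginal rate of technical substitution to equal the input-price ratio: MP_H/MP_K = w/r.
Here MP_H/MP_K = (1/2)·(K/H)/(1/4) = 2·(K/H). Setting this equal to 20.48/25 = 0.8192 gives K = 0.4096H.
Substituting into q = 400: 4·H^(1/2)·(0.4096H)^(1/4) = 400.
Solving, H = 625 and K = 256.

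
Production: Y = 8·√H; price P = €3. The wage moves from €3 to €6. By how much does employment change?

From P·MP_H = w with MP_H = 4·H^(-1/2), the labor demand is H(w) = (12/w)^(2).
At w = 3: H = 16. At w = 6: H = 4.
ΔH = 4 − 16 = -12.

ΔH = -12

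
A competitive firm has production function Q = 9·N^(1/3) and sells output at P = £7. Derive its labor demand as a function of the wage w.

MP_N = (1/3)·9·N^(-2/3) = 3·N^(-2/3).
Setting P·MP_N = w: 21·N^(-2/3) = w.
Solving for N: N^(-2/3) = w/21, so N = (21/w)^(3/2).

N(w) = (21/w)^(3/2)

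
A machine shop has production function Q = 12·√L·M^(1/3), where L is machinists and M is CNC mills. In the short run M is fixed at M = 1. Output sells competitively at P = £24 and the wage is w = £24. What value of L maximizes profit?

L* = 36

With M = 1, MP_L = (1/2)·12·L^(-1/2)·1^(1/3) = 6·L^(-1/2).
Profit maximization for a price taker requires P·MP_L = w: 24·6·L^(-1/2) = 24.
So L^(-1/2) = 1/6, which gives L = 36.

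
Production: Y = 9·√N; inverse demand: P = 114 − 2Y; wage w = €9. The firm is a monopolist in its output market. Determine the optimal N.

Marginal revenue from the inverse demand is MR = 114 − 4Y.
The marginal product is MP_N = 4.5·N^(-1/2).
A monopolist hires until marginal revenue product equals the wage: MR·MP_N = w.
At N, Y = 9·√N. Substituting and solving: (114 − 36·√N)·4.5·N^(-1/2) = 9 gives N = 9.

N* = 9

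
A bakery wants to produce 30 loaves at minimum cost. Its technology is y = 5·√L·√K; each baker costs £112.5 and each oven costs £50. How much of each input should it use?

L* = 4, K* = 9

Cost minimization requires the marginal rate of technical substitution to equal the input-price ratio: MP_L/MP_K = w/r.
Here MP_L/MP_K = (1/2)·(K/L)/(1/2) = (K/L). Setting this equal to 112.5/50 = 2.25 gives K = 2.25L.
Substituting into y = 30: 5·L^(1/2)·(2.25L)^(1/2) = 30.
Solving, L = 4 and K = 9.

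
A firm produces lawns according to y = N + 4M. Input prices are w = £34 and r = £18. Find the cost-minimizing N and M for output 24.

N* = 0, M* = 6

The inputs are perfect substitutes, so the firm uses whichever has the lower cost per unit of output.
Cost per unit of output via N is 34; via M it is 4.5. M is cheaper.
Producing y = 24 with M alone: N = 0, M = 6.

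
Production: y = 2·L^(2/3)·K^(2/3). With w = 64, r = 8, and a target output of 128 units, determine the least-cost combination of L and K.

L* = 8, K* = 64

Cost minimization requires the marginal rate of technical substitution to equal the input-price ratio: MP_L/MP_K = w/r.
Here MP_L/MP_K = (2/3)·(K/L)/(2/3) = (K/L). Setting this equal to 64/8 = 8 gives K = 8L.
Substituting into y = 128: 2·L^(2/3)·(8L)^(2/3) = 128.
Solving, L = 8 and K = 64.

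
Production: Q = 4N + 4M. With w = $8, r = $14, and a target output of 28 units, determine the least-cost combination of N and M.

N* = 7, M* = 0

The inputs are perfect substitutes, so the firm uses whichever has the lower cost per unit of output.
Cost per unit of output via N is w/4 = 2; via M it is r/4 = 3.5. N is cheaper.
Producing Q = 28 with N alone: N = 7, M = 0.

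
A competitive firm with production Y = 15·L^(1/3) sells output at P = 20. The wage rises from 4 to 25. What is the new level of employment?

L* = 8

From P·MP_L = w with MP_L = 5·L^(-2/3), the labor demand is L(w) = (100/w)^(3/2).
At w = 4: L = 125. At w = 25: L = 8.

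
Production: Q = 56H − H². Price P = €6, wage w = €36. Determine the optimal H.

H* = 25

The marginal product of H is MP_H = 56 − 2H.
A price-taking firm hires until the value of the marginal product equals the wage: P·MP_H = w, so 6·(56 − 2H) = 36.
Then 56 − 2H = 6, giving H = 25.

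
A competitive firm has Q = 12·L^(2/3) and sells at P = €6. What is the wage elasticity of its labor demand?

MP_L = (2/3)·12·L^(-1/3), so P·MP_L = w gives 48·L^(-1/3) = w.
Solving, L(w) = (48/w)^(3). This is a constant-elasticity form: L ∝ w^(−3), so ε = −3.

ε = -3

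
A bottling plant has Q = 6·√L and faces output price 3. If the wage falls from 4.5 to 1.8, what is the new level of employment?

L* = 25

From P·MP_L = w with MP_L = 3·L^(-1/2), the labor demand is L(w) = (9/w)^(2).
At w = 4.5: L = 4. At w = 1.8: L = 25.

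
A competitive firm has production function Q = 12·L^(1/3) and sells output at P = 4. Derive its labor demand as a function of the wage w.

MP_L = (1/3)·12·L^(-2/3) = 4·L^(-2/3).
Setting P·MP_L = w: 16·L^(-2/3) = w.
Solving for L: L^(-2/3) = w/16, so L = (16/w)^(3/2).

L(w) = (16/w)^(3/2)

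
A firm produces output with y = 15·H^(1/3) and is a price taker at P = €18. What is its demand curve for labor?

MP_H = (1/3)·15·H^(-2/3) = 5·H^(-2/3).
Setting P·MP_H = w: 90·H^(-2/3) = w.
Solving for H: H^(-2/3) = w/90, so H = (90/w)^(3/2).

H(w) = (90/w)^(3/2)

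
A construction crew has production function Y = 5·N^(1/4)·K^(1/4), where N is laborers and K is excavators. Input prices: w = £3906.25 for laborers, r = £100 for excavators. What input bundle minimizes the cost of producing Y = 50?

N* = 16, K* = 625

Cost minimization requires the marginal rate of technical substitution to equal the input-price ratio: MP_N/MP_K = w/r.
Here MP_N/MP_K = (1/4)·(K/N)/(1/4) = (K/N). Setting this equal to 3906.25/100 = 39.0625 gives K = 39.0625N.
Substituting into Y = 50: 5·N^(1/4)·(39.0625N)^(1/4) = 50.
Solving, N = 16 and K = 625.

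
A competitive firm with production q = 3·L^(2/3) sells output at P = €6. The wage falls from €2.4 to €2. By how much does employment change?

ΔL = 91

From P·MP_L = w with MP_L = 2·L^(-1/3), the labor demand is L(w) = (12/w)^(3).
At w = 2.4: L = 125. At w = 2: L = 216.
ΔL = 216 − 125 = 91.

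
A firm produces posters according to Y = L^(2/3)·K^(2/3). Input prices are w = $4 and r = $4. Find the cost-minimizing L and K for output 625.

L* = 125, K* = 125

Cost minimization requires the marginal rate of technical substitution to equal the input-price ratio: MP_L/MP_K = w/r.
Here MP_L/MP_K = (2/3)·(K/L)/(2/3) = (K/L). Setting this equal to 4/4 = 1 gives K = L.
Substituting into Y = 625: L^(2/3)·(L)^(2/3) = 625.
Solving, L = 125 and K = 125.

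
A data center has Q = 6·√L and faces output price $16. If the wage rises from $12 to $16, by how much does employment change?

From P·MP_L = w with MP_L = 3·L^(-1/2), the labor demand is L(w) = (48/w)^(2).
At w = 12: L = 16. At w = 16: L = 9.
ΔL = 9 − 16 = -7.

ΔL = -7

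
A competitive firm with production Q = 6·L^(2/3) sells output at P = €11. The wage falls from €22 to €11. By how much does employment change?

ΔL = 56

From P·MP_L = w with MP_L = 4·L^(-1/3), the labor demand is L(w) = (44/w)^(3).
At w = 22: L = 8. At w = 11: L = 64.
ΔL = 64 − 8 = 56.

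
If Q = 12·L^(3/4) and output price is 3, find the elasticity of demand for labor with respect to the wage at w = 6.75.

MP_L = (3/4)·12·L^(-1/4), so P·MP_L = w gives 27·L^(-1/4) = w.
Solving, L(w) = (27/w)^(4). This is a constant-elasticity form: L ∝ w^(−4), so ε = −4.

ε = -4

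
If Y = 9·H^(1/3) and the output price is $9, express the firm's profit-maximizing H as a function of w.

MP_H = (1/3)·9·H^(-2/3) = 3·H^(-2/3).
Setting P·MP_H = w: 27·H^(-2/3) = w.
Solving for H: H^(-2/3) = w/27, so H = (27/w)^(3/2).

H(w) = (27/w)^(3/2)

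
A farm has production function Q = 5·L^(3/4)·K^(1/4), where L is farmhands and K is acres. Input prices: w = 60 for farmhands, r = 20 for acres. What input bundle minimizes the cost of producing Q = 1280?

Cost minimization requires the marginal rate of technical substitution to equal the input-price ratio: MP_L/MP_K = w/r.
Here MP_L/MP_K = (3/4)·(K/L)/(1/4) = 3·(K/L). Setting this equal to 60/20 = 3 gives K = L.
Substituting into Q = 1280: 5·L^(3/4)·(L)^(1/4) = 1280.
Solving, L = 256 and K = 256.

L* = 256, K* = 256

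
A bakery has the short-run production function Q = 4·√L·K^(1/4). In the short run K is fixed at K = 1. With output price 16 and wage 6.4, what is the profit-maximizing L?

With K = 1, MP_L = (1/2)·4·L^(-1/2)·1^(1/4) = 2·L^(-1/2).
Profit maximization for a price taker requires P·MP_L = w: 16·2·L^(-1/2) = 6.4.
So L^(-1/2) = 0.2, which gives L = 25.

L* = 25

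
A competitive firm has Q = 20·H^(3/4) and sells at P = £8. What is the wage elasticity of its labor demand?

MP_H = (3/4)·20·H^(-1/4), so P·MP_H = w gives 120·H^(-1/4) = w.
Solving, H(w) = (120/w)^(4). This is a constant-elasticity form: H ∝ w^(−4), so ε = −4.

ε = -4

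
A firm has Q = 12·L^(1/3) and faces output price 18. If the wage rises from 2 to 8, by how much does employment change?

From P·MP_L = w with MP_L = 4·L^(-2/3), the labor demand is L(w) = (72/w)^(3/2).
At w = 2: L = 216. At w = 8: L = 27.
ΔL = 27 − 216 = -189.

ΔL = -189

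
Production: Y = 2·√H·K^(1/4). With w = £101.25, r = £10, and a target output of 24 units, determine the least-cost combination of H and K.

H* = 16, K* = 81

Cost minimization requires the marginal rate of technical substitution to equal the input-price ratio: MP_H/MP_K = w/r.
Here MP_H/MP_K = (1/2)·(K/H)/(1/4) = 2·(K/H). Setting this equal to 101.25/10 = 10.125 gives K = 5.0625H.
Substituting into Y = 24: 2·H^(1/2)·(5.0625H)^(1/4) = 24.
Solving, H = 16 and K = 81.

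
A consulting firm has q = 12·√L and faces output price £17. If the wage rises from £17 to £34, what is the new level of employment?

L* = 9

From P·MP_L = w with MP_L = 6·L^(-1/2), the labor demand is L(w) = (102/w)^(2).
At w = 17: L = 36. At w = 34: L = 9.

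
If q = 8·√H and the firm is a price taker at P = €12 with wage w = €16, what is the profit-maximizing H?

H* = 9

MP_H = (1/2)·8·H^(-1/2) = 4·H^(-1/2).
Profit maximization for a price taker requires P·MP_H = w: 12·4·H^(-1/2) = 16.
So H^(-1/2) = 1/3, which gives H = 9.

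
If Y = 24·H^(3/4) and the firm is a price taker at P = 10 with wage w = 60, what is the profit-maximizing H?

H* = 81

MP_H = (3/4)·24·H^(-1/4) = 18·H^(-1/4).
Profit maximization for a price taker requires P·MP_H = w: 10·18·H^(-1/4) = 60.
So H^(-1/4) = 1/3, which gives H = 81.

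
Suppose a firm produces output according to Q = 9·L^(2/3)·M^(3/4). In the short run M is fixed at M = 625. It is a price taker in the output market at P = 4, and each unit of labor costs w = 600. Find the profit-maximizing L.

With M = 625, MP_L = (2/3)·9·L^(-1/3)·625^(3/4) = 750·L^(-1/3).
Profit maximization for a price taker requires P·MP_L = w: 4·750·L^(-1/3) = 600.
So L^(-1/3) = 0.2, which gives L = 125.

L* = 125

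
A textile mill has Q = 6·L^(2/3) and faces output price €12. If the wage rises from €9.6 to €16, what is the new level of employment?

L* = 27

From P·MP_L = w with MP_L = 4·L^(-1/3), the labor demand is L(w) = (48/w)^(3).
At w = 9.6: L = 125. At w = 16: L = 27.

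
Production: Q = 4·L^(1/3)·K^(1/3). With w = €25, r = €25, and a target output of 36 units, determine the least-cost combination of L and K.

L* = 27, K* = 27

Cost minimization requires the marginal rate of technical substitution to equal the input-price ratio: MP_L/MP_K = w/r.
Here MP_L/MP_K = (1/3)·(K/L)/(1/3) = (K/L). Setting this equal to 25/25 = 1 gives K = L.
Substituting into Q = 36: 4·L^(1/3)·(L)^(1/3) = 36.
Solving, L = 27 and K = 27.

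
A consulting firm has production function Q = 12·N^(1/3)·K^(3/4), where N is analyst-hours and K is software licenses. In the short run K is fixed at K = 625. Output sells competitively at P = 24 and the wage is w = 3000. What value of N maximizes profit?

With K = 625, MP_N = (1/3)·12·N^(-2/3)·625^(3/4) = 500·N^(-2/3).
Profit maximization for a price taker requires P·MP_N = w: 24·500·N^(-2/3) = 3000.
So N^(-2/3) = 0.25, which gives N = 8.

N* = 8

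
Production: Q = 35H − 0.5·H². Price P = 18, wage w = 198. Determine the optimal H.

H* = 24

The marginal product of H is MP_H = 35 − H.
A price-taking firm hires until the value of the marginal product equals the wage: P·MP_H = w, so 18·(35 − H) = 198.
Then 35 − H = 11, giving H = 24.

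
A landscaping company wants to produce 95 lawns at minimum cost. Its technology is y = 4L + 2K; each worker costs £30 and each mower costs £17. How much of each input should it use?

The inputs are perfect substitutes, so the firm uses whichever has the lower cost per unit of output.
Cost per unit of output via L is w/4 = 7.5; via K it is r/2 = 8.5. L is cheaper.
Producing y = 95 with L alone: L = 23.75, K = 0.

L* = 23.75, K* = 0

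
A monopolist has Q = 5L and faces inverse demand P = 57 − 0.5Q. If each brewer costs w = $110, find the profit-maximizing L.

Marginal revenue from the inverse demand is MR = 57 − Q.
The marginal product is MP_L = 5.
A monopolist hires until marginal revenue product equals the wage: MR·MP_L = w.
(57 − 5L)·5 = 110, so L = 7.

L* = 7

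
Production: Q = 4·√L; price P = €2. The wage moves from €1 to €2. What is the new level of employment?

From P·MP_L = w with MP_L = 2·L^(-1/2), the labor demand is L(w) = (4/w)^(2).
At w = 1: L = 16. At w = 2: L = 4.

L* = 4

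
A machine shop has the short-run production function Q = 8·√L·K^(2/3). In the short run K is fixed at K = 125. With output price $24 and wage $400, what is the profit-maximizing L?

With K = 125, MP_L = (1/2)·8·L^(-1/2)·125^(2/3) = 100·L^(-1/2).
Profit maximization for a price taker requires P·MP_L = w: 24·100·L^(-1/2) = 400.
So L^(-1/2) = 1/6, which gives L = 36.

L* = 36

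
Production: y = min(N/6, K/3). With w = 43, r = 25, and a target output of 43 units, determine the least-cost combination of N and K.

With a fixed-proportions technology, the cost-minimizing bundle uses no slack in either input: N/6 = K/3 = y.
So N = 6·43 = 258 and K = 3·43 = 129.

N* = 258, K* = 129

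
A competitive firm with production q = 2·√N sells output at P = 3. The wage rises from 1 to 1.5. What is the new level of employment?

From P·MP_N = w with MP_N = N^(-1/2), the labor demand is N(w) = (3/w)^(2).
At w = 1: N = 9. At w = 1.5: N = 4.

N* = 4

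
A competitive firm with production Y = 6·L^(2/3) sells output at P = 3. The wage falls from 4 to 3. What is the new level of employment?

From P·MP_L = w with MP_L = 4·L^(-1/3), the labor demand is L(w) = (12/w)^(3).
At w = 4: L = 27. At w = 3: L = 64.

L* = 64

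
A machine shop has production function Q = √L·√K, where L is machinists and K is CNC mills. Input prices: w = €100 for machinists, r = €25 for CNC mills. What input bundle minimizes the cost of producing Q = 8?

L* = 4, K* = 16

Cost minimization requires the marginal rate of technical substitution to equal the input-price ratio: MP_L/MP_K = w/r.
Here MP_L/MP_K = (1/2)·(K/L)/(1/2) = (K/L). Setting this equal to 100/25 = 4 gives K = 4L.
Substituting into Q = 8: L^(1/2)·(4L)^(1/2) = 8.
Solving, L = 4 and K = 16.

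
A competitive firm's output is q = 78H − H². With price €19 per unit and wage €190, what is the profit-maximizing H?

The marginal product of H is MP_H = 78 − 2H.
A price-taking firm hires until the value of the marginal product equals the wage: P·MP_H = w, so 19·(78 − 2H) = 190.
Then 78 − 2H = 10, giving H = 34.

H* = 34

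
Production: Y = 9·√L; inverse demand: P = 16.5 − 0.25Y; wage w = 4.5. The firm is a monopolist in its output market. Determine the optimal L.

L* = 9

Marginal revenue from the inverse demand is MR = 16.5 − 0.5Y.
The marginal product is MP_L = 4.5·L^(-1/2).
A monopolist hires until marginal revenue product equals the wage: MR·MP_L = w.
At L, Y = 9·√L. Substituting and solving: (16.5 − 4.5·√L)·4.5·L^(-1/2) = 4.5 gives L = 9.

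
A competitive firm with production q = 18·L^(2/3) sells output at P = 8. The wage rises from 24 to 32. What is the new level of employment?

From P·MP_L = w with MP_L = 12·L^(-1/3), the labor demand is L(w) = (96/w)^(3).
At w = 24: L = 64. At w = 32: L = 27.

L* = 27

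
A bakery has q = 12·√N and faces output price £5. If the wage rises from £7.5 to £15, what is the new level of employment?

N* = 4

From P·MP_N = w with MP_N = 6·N^(-1/2), the labor demand is N(w) = (30/w)^(2).
At w = 7.5: N = 16. At w = 15: N = 4.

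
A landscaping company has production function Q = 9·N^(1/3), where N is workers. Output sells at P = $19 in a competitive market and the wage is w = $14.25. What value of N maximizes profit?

MP_N = (1/3)·9·N^(-2/3) = 3·N^(-2/3).
Profit maximization for a price taker requires P·MP_N = w: 19·3·N^(-2/3) = 14.25.
So N^(-2/3) = 0.25, which gives N = 8.

N* = 8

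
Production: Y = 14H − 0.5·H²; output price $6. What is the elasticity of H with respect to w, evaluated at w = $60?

From P·MP_H = w with MP_H = 14 − H, labor demand is H(w) = 14 − w/6.
dH/dw = −1/(6) = -1/6.
At w = 60, H = 4, so ε = (dH/dw)·(w/H) = (-1/6)·(60/4) = -2.5.

ε = -2.5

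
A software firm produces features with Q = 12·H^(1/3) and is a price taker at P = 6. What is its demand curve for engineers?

H(w) = (24/w)^(3/2)

MP_H = (1/3)·12·H^(-2/3) = 4·H^(-2/3).
Setting P·MP_H = w: 24·H^(-2/3) = w.
Solving for H: H^(-2/3) = w/24, so H = (24/w)^(3/2).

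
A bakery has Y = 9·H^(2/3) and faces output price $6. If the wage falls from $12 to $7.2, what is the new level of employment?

From P·MP_H = w with MP_H = 6·H^(-1/3), the labor demand is H(w) = (36/w)^(3).
At w = 12: H = 27. At w = 7.2: H = 125.

H* = 125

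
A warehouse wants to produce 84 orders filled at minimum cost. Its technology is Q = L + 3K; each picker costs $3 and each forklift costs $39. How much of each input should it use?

The inputs are perfect substitutes, so the firm uses whichever has the lower cost per unit of output.
Cost per unit of output via L is 3; via K it is 13. L is cheaper.
Producing Q = 84 with L alone: L = 84, K = 0.

L* = 84, K* = 0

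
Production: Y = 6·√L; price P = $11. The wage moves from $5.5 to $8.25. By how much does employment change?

ΔL = -20

From P·MP_L = w with MP_L = 3·L^(-1/2), the labor demand is L(w) = (33/w)^(2).
At w = 5.5: L = 36. At w = 8.25: L = 16.
ΔL = 16 − 36 = -20.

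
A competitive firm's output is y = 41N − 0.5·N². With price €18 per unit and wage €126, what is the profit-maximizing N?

The marginal product of N is MP_N = 41 − N.
A price-taking firm hires until the value of the marginal product equals the wage: P·MP_N = w, so 18·(41 − N) = 126.
Then 41 − N = 7, giving N = 34.

N* = 34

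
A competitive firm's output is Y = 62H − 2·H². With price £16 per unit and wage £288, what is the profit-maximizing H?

H* = 11

The marginal product of H is MP_H = 62 − 4H.
A price-taking firm hires until the value of the marginal product equals the wage: P·MP_H = w, so 16·(62 − 4H) = 288.
Then 62 − 4H = 18, giving H = 11.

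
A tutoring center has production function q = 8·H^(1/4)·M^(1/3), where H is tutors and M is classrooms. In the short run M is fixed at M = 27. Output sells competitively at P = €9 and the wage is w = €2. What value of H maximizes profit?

With M = 27, MP_H = (1/4)·8·H^(-3/4)·27^(1/3) = 6·H^(-3/4).
Profit maximization for a price taker requires P·MP_H = w: 9·6·H^(-3/4) = 2.
So H^(-3/4) = 1/27, which gives H = 81.

H* = 81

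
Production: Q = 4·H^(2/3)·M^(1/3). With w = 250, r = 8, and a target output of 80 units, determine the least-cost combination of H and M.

Cost minimization requires the marginal rate of technical substitution to equal the input-price ratio: MP_H/MP_M = w/r.
Here MP_H/MP_M = (2/3)·(M/H)/(1/3) = 2·(M/H). Setting this equal to 250/8 = 31.25 gives M = 15.625H.
Substituting into Q = 80: 4·H^(2/3)·(15.625H)^(1/3) = 80.
Solving, H = 8 and M = 125.

H* = 8, M* = 125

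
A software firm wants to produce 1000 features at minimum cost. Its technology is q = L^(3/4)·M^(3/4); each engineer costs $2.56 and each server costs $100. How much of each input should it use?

L* = 625, M* = 16

Cost minimization requires the marginal rate of technical substitution to equal the input-price ratio: MP_L/MP_M = w/r.
Here MP_L/MP_M = (3/4)·(M/L)/(3/4) = (M/L). Setting this equal to 2.56/100 = 0.0256 gives M = 0.0256L.
Substituting into q = 1000: L^(3/4)·(0.0256L)^(3/4) = 1000.
Solving, L = 625 and M = 16.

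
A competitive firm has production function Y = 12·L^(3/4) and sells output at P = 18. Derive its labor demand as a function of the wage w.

MP_L = (3/4)·12·L^(-1/4) = 9·L^(-1/4).
Setting P·MP_L = w: 162·L^(-1/4) = w.
Solving for L: L^(-1/4) = w/162, so L = (162/w)^(4).

L(w) = (162/w)^(4)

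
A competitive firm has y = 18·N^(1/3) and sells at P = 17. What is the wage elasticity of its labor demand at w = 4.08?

MP_N = (1/3)·18·N^(-2/3), so P·MP_N = w gives 102·N^(-2/3) = w.
Solving, N(w) = (102/w)^(3/2). This is a constant-elasticity form: N ∝ w^(−3/2), so ε = −3/2.

ε = -1.5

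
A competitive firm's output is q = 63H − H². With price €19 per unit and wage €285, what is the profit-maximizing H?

H* = 24

The marginal product of H is MP_H = 63 − 2H.
A price-taking firm hires until the value of the marginal product equals the wage: P·MP_H = w, so 19·(63 − 2H) = 285.
Then 63 − 2H = 15, giving H = 24.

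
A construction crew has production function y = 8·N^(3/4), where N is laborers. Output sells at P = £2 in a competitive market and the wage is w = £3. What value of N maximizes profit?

MP_N = (3/4)·8·N^(-1/4) = 6·N^(-1/4).
Profit maximization for a price taker requires P·MP_N = w: 2·6·N^(-1/4) = 3.
So N^(-1/4) = 0.25, which gives N = 256.

N* = 256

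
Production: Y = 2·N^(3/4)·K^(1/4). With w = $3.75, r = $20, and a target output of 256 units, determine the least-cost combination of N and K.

N* = 256, K* = 16

Cost minimization requires the marginal rate of technical substitution to equal the input-price ratio: MP_N/MP_K = w/r.
Here MP_N/MP_K = (3/4)·(K/N)/(1/4) = 3·(K/N). Setting this equal to 3.75/20 = 0.1875 gives K = 0.0625N.
Substituting into Y = 256: 2·N^(3/4)·(0.0625N)^(1/4) = 256.
Solving, N = 256 and K = 16.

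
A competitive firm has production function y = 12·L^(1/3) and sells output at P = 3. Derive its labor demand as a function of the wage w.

L(w) = (12/w)^(3/2)

MP_L = (1/3)·12·L^(-2/3) = 4·L^(-2/3).
Setting P·MP_L = w: 12·L^(-2/3) = w.
Solving for L: L^(-2/3) = w/12, so L = (12/w)^(3/2).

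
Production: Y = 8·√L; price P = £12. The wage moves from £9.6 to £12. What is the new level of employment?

L* = 16

From P·MP_L = w with MP_L = 4·L^(-1/2), the labor demand is L(w) = (48/w)^(2).
At w = 9.6: L = 25. At w = 12: L = 16.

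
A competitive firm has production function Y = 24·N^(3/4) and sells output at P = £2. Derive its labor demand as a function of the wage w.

N(w) = 1679616/w^(4)

MP_N = (3/4)·24·N^(-1/4) = 18·N^(-1/4).
Setting P·MP_N = w: 36·N^(-1/4) = w.
Solving for N: N^(-1/4) = w/36, so N = (36/w)^(4).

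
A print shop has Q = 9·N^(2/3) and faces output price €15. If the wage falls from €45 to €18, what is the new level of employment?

From P·MP_N = w with MP_N = 6·N^(-1/3), the labor demand is N(w) = (90/w)^(3).
At w = 45: N = 8. At w = 18: N = 125.

N* = 125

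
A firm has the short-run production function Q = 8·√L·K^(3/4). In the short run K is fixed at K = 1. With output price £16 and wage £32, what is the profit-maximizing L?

L* = 4

With K = 1, MP_L = (1/2)·8·L^(-1/2)·1^(3/4) = 4·L^(-1/2).
Profit maximization for a price taker requires P·MP_L = w: 16·4·L^(-1/2) = 32.
So L^(-1/2) = 0.5, which gives L = 4.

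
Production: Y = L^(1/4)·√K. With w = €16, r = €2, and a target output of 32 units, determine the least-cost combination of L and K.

Cost minimization requires the marginal rate of technical substitution to equal the input-price ratio: MP_L/MP_K = w/r.
Here MP_L/MP_K = (1/4)·(K/L)/(1/2) = 0.5·(K/L). Setting this equal to 16/2 = 8 gives K = 16L.
Substituting into Y = 32: L^(1/4)·(16L)^(1/2) = 32.
Solving, L = 16 and K = 256.

L* = 16, K* = 256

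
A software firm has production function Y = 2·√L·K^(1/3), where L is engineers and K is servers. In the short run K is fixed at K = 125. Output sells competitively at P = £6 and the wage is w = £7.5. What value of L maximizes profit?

L* = 16

With K = 125, MP_L = (1/2)·2·L^(-1/2)·125^(1/3) = 5·L^(-1/2).
Profit maximization for a price taker requires P·MP_L = w: 6·5·L^(-1/2) = 7.5.
So L^(-1/2) = 0.25, which gives L = 16.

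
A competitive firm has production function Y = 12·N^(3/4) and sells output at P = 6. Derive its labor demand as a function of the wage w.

MP_N = (3/4)·12·N^(-1/4) = 9·N^(-1/4).
Setting P·MP_N = w: 54·N^(-1/4) = w.
Solving for N: N^(-1/4) = w/54, so N = (54/w)^(4).

N(w) = 8503056/w^(4)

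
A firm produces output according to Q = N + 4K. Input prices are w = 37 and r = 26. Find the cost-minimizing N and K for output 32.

The inputs are perfect substitutes, so the firm uses whichever has the lower cost per unit of output.
Cost per unit of output via N is 37; via K it is 6.5. K is cheaper.
Producing Q = 32 with K alone: N = 0, K = 8.

N* = 0, K* = 8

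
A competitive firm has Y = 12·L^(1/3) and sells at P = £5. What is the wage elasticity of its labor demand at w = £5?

MP_L = (1/3)·12·L^(-2/3), so P·MP_L = w gives 20·L^(-2/3) = w.
Solving, L(w) = (20/w)^(3/2). This is a constant-elasticity form: L ∝ w^(−3/2), so ε = −3/2.

ε = -1.5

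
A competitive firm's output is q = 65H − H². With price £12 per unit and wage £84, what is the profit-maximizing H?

H* = 29

The marginal product of H is MP_H = 65 − 2H.
A price-taking firm hires until the value of the marginal product equals the wage: P·MP_H = w, so 12·(65 − 2H) = 84.
Then 65 − 2H = 7, giving H = 29.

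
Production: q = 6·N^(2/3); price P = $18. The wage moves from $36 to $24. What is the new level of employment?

From P·MP_N = w with MP_N = 4·N^(-1/3), the labor demand is N(w) = (72/w)^(3).
At w = 36: N = 8. At w = 24: N = 27.

N* = 27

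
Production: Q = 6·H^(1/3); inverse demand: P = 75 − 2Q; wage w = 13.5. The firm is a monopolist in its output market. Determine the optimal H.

H* = 8

Marginal revenue from the inverse demand is MR = 75 − 4Q.
The marginal product is MP_H = 2·H^(-2/3).
A monopolist hires until marginal revenue product equals the wage: MR·MP_H = w.
At H, Q = 6·H^(1/3). Substituting and solving: (75 − 24·H^(1/3))·2·H^(-2/3) = 13.5 gives H = 8.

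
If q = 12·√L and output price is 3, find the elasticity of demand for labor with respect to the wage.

ε = -2

MP_L = (1/2)·12·L^(-1/2), so P·MP_L = w gives 18·L^(-1/2) = w.
Solving, L(w) = (18/w)^(2). This is a constant-elasticity form: L ∝ w^(−2), so ε = −2.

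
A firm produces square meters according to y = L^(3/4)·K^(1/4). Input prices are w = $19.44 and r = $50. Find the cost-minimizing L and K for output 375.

Cost minimization requires the marginal rate of technical substitution to equal the input-price ratio: MP_L/MP_K = w/r.
Here MP_L/MP_K = (3/4)·(K/L)/(1/4) = 3·(K/L). Setting this equal to 19.44/50 = 0.3888 gives K = 0.1296L.
Substituting into y = 375: L^(3/4)·(0.1296L)^(1/4) = 375.
Solving, L = 625 and K = 81.

L* = 625, K* = 81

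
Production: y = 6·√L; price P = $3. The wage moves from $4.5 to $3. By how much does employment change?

ΔL = 5

From P·MP_L = w with MP_L = 3·L^(-1/2), the labor demand is L(w) = (9/w)^(2).
At w = 4.5: L = 4. At w = 3: L = 9.
ΔL = 9 − 4 = 5.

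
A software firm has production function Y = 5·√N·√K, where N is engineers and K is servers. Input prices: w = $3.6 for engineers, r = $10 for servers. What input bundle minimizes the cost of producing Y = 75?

N* = 25, K* = 9

Cost minimization requires the marginal rate of technical substitution to equal the input-price ratio: MP_N/MP_K = w/r.
Here MP_N/MP_K = (1/2)·(K/N)/(1/2) = (K/N). Setting this equal to 3.6/10 = 0.36 gives K = 0.36N.
Substituting into Y = 75: 5·N^(1/2)·(0.36N)^(1/2) = 75.
Solving, N = 25 and K = 9.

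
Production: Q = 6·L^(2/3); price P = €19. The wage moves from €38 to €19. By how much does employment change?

From P·MP_L = w with MP_L = 4·L^(-1/3), the labor demand is L(w) = (76/w)^(3).
At w = 38: L = 8. At w = 19: L = 64.
ΔL = 64 − 8 = 56.

ΔL = 56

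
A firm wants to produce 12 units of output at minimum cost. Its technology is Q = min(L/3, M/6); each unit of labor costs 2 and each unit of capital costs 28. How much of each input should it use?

With a fixed-proportions technology, the cost-minimizing bundle uses no slack in either input: L/3 = M/6 = Q.
So L = 3·12 = 36 and M = 6·12 = 72.

L* = 36, M* = 72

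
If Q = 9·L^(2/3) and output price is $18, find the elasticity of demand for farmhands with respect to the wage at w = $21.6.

MP_L = (2/3)·9·L^(-1/3), so P·MP_L = w gives 108·L^(-1/3) = w.
Solving, L(w) = (108/w)^(3). This is a constant-elasticity form: L ∝ w^(−3), so ε = −3.

ε = -3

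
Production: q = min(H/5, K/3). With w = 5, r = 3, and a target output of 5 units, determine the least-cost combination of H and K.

With a fixed-proportions technology, the cost-minimizing bundle uses no slack in either input: H/5 = K/3 = q.
So H = 5·5 = 25 and K = 3·5 = 15.

H* = 25, K* = 15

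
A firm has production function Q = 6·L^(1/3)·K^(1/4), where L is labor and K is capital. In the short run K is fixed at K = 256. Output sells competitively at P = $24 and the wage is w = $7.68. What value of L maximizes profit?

L* = 125

With K = 256, MP_L = (1/3)·6·L^(-2/3)·256^(1/4) = 8·L^(-2/3).
Profit maximization for a price taker requires P·MP_L = w: 24·8·L^(-2/3) = 7.68.
So L^(-2/3) = 0.04, which gives L = 125.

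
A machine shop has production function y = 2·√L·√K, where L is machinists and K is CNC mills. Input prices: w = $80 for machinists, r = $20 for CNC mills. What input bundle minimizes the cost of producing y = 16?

L* = 4, K* = 16

Cost minimization requires the marginal rate of technical substitution to equal the input-price ratio: MP_L/MP_K = w/r.
Here MP_L/MP_K = (1/2)·(K/L)/(1/2) = (K/L). Setting this equal to 80/20 = 4 gives K = 4L.
Substituting into y = 16: 2·L^(1/2)·(4L)^(1/2) = 16.
Solving, L = 4 and K = 16.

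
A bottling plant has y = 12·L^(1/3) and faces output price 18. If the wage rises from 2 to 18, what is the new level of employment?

From P·MP_L = w with MP_L = 4·L^(-2/3), the labor demand is L(w) = (72/w)^(3/2).
At w = 2: L = 216. At w = 18: L = 8.

L* = 8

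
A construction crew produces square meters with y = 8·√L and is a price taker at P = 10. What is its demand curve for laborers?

L(w) = 1600/w²

MP_L = (1/2)·8·L^(-1/2) = 4·L^(-1/2).
Setting P·MP_L = w: 40·L^(-1/2) = w.
Solving for L: L^(-1/2) = w/40, so L = (40/w)^(2).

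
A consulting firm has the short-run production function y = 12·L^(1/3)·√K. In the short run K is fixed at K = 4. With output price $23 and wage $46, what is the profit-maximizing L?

With K = 4, MP_L = (1/3)·12·L^(-2/3)·4^(1/2) = 8·L^(-2/3).
Profit maximization for a price taker requires P·MP_L = w: 23·8·L^(-2/3) = 46.
So L^(-2/3) = 0.25, which gives L = 8.

L* = 8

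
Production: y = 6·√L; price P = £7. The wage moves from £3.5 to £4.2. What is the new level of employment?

From P·MP_L = w with MP_L = 3·L^(-1/2), the labor demand is L(w) = (21/w)^(2).
At w = 3.5: L = 36. At w = 4.2: L = 25.

L* = 25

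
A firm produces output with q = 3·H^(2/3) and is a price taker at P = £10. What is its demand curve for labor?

MP_H = (2/3)·3·H^(-1/3) = 2·H^(-1/3).
Setting P·MP_H = w: 20·H^(-1/3) = w.
Solving for H: H^(-1/3) = w/20, so H = (20/w)^(3).

H(w) = 8000/w³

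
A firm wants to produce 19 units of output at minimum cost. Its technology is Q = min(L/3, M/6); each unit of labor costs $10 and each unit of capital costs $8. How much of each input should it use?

With a fixed-proportions technology, the cost-minimizing bundle uses no slack in either input: L/3 = M/6 = Q.
So L = 3·19 = 57 and M = 6·19 = 114.

L* = 57, M* = 114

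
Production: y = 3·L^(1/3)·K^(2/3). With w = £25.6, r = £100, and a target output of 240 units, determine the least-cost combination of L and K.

Cost minimization requires the marginal rate of technical substitution to equal the input-price ratio: MP_L/MP_K = w/r.
Here MP_L/MP_K = (1/3)·(K/L)/(2/3) = 0.5·(K/L). Setting this equal to 25.6/100 = 0.256 gives K = 0.512L.
Substituting into y = 240: 3·L^(1/3)·(0.512L)^(2/3) = 240.
Solving, L = 125 and K = 64.

L* = 125, K* = 64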